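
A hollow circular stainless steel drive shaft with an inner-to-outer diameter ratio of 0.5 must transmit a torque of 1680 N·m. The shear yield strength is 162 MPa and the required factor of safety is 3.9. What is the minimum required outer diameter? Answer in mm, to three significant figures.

d_o = 60.3 mm

τ_allow = 162/3.9 = 41.54 MPa.
For a hollow shaft τ = 16T/[πd_o³(1−k⁴)] with k = 0.5, so 1−k⁴ = 0.9375.
d_o³ = 16T/[π τ_allow (1−k⁴)] = 16×1680000/(π×41.54×0.9375) = 219700 mm³.
d_o = 60.34 mm.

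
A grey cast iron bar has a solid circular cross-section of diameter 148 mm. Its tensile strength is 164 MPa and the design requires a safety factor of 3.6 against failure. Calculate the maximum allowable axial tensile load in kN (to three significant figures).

σ_allow = 164/3.6 = 45.56 MPa.
A = πd²/4 = π×148²/4 = 17200 mm².
F_allow = σ_allow × A = 45.56×17200 = 783700 N.

F_allow = 784 kN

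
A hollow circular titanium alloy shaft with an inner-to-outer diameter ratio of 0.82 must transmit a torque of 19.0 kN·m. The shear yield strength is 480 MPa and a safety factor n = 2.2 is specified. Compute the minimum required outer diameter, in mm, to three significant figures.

τ_allow = 480/2.2 = 218.2 MPa.
For a hollow shaft τ = 16T/[πd_o³(1−k⁴)] with k = 0.82, so 1−k⁴ = 0.5479.
d_o³ = 16T/[π τ_allow (1−k⁴)] = 16×1.9000×10^7/(π×218.2×0.5479) = 809500 mm³.
d_o = 93.20 mm.

d_o = 93.2 mm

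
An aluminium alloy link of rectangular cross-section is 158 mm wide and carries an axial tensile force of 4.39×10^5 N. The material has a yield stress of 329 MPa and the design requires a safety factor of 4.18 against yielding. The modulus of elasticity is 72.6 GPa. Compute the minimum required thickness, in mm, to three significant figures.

σ_allow = 329/4.18 = 78.71 MPa.
Required area A = F/σ_allow = 439000/78.71 = 5578 mm².
t = A/w = 5578/158 = 35.30 mm.

t = 35.3 mm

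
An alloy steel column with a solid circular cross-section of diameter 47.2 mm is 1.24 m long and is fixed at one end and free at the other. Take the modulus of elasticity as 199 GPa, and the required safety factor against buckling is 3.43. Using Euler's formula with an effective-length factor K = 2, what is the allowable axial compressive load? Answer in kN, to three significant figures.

P_allow = 22.7 kN

I = πd⁴/64 = π×47.2⁴/64 = 243600 mm⁴.
Effective length L_e = KL = 2×1.24 m = 2480 mm.
Euler critical load P_cr = π²EI/L_e² = π²×199000×243600/2480² = 77800 N.
P_allow = P_cr/n = 77800/3.43 = 22680 N.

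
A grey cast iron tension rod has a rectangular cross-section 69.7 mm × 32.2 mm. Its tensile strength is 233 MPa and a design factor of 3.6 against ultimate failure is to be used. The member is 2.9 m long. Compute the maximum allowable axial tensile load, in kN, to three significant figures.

F_allow = 145 kN

σ_allow = 233/3.6 = 64.72 MPa.
A = 69.7×32.2 = 2244 mm².
F_allow = σ_allow × A = 64.72×2244 = 145300 N.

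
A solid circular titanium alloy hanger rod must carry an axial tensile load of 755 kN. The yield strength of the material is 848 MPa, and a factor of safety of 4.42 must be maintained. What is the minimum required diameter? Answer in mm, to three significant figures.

d = 70.8 mm

Allowable stress σ_allow = 848/4.42 = 191.9 MPa.
Required area A = F/σ_allow = 755000/191.9 = 3935 mm².
A = πd²/4 → d = √(4A/π) = 70.79 mm.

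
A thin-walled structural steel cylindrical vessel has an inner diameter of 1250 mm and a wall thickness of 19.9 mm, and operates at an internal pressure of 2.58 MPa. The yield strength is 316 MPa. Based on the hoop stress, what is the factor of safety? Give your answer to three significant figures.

n = 3.90

σ_h = pD/(2t) = 2.58×1250/(2×19.9) = 81.03 MPa.
n = 316/81.03 = 3.900.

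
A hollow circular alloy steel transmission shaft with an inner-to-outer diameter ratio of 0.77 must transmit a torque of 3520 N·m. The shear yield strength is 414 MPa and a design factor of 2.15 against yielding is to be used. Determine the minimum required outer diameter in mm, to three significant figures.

τ_allow = 414/2.15 = 192.6 MPa.
For a hollow shaft τ = 16T/[πd_o³(1−k⁴)] with k = 0.77, so 1−k⁴ = 0.6485.
d_o³ = 16T/[π τ_allow (1−k⁴)] = 16×3520000/(π×192.6×0.6485) = 143600 mm³.
d_o = 52.36 mm.

d_o = 52.4 mm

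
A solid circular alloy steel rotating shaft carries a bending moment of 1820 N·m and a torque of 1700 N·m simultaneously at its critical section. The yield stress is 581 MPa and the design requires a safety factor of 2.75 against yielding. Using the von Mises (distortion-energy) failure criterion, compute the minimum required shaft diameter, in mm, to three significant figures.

σ_allow = σ_y/n = 581/2.75 = 211.3 MPa.
For a solid shaft σ_b = 32M/(πd³) and τ = 16T/(πd³), so the von Mises stress is σ' = (16/πd³)·√(4M²+3T²).
√(4M²+3T²) = √(4×(1.820×10^6)² + 3×(1.700×10^6)²) = 4.682×10^6 N·mm.
d³ = 16×4.682×10^6/(π×211.3) = 112900 mm³.
d = 48.33 mm.

d = 48.3 mm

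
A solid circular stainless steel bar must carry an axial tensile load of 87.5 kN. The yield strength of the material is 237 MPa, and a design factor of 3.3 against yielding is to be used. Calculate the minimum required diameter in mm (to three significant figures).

Allowable stress σ_allow = 237/3.3 = 71.82 MPa.
Required area A = F/σ_allow = 87500/71.82 = 1218 mm².
A = πd²/4 → d = √(4A/π) = 39.39 mm.

d = 39.4 mm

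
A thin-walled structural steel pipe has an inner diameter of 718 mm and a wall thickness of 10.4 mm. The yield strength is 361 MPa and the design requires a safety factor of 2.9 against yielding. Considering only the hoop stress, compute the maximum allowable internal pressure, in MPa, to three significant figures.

σ_allow = 361/2.9 = 124.5 MPa.
σ_h = pD/(2t) → p_allow = 2σ_allow t/D = 2×124.5×10.4/718 = 3.606 MPa.

p_allow = 3.61 MPa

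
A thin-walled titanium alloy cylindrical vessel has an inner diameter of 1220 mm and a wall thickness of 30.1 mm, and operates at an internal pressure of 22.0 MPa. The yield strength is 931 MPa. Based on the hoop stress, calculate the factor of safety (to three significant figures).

σ_h = pD/(2t) = 22.0×1220/(2×30.1) = 445.8 MPa.
n = 931/445.8 = 2.088.

n = 2.09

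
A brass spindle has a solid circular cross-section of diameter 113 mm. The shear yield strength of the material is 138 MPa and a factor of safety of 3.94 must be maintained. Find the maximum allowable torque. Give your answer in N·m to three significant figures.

T_allow = 9920 N·m

τ_allow = 138/3.94 = 35.03 MPa.
For a solid shaft T_allow = τ_allow·πd³/16; πd³/16 = π×113³/16 = 283300 mm³.
T_allow = 35.03×283300 = 9.923×10^6 N·mm = 9923 N·m.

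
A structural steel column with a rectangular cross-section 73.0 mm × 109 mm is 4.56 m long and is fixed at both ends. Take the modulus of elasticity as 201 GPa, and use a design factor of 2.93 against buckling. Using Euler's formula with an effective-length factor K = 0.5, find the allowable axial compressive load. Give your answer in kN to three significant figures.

Buckling occurs about the weak axis: I_min = h·b³/12 = 109×73.0³/12 = 3.534×10^6 mm⁴ (b = 73.0 mm is the smaller dimension).
Effective length L_e = KL = 0.5×4.56 m = 2280 mm.
Euler critical load P_cr = π²EI/L_e² = π²×201000×3.534×10^6/2280² = 1.348×10^6 N.
P_allow = P_cr/n = 1.348×10^6/2.93 = 460200 N.

P_allow = 460 kN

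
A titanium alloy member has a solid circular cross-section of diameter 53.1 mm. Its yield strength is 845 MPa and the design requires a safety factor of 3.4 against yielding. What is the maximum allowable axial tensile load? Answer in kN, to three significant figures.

F_allow = 550 kN

σ_allow = 845/3.4 = 248.5 MPa.
A = πd²/4 = π×53.1²/4 = 2215 mm².
F_allow = σ_allow × A = 248.5×2215 = 550400 N.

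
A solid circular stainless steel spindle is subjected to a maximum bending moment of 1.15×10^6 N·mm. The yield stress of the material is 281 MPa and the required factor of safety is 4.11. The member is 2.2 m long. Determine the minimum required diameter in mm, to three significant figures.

σ_allow = 281/4.11 = 68.37 MPa.
For a solid circular section σ = 32M/(πd³), so d³ = 32M/(π σ_allow) = 32×1150000/(π×68.37) = 171300 mm³.
d = 55.54 mm.

d = 55.5 mm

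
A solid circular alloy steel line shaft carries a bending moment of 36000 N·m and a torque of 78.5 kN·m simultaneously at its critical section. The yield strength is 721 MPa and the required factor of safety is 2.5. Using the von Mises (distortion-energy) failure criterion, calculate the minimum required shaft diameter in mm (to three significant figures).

d = 140 mm

σ_allow = σ_y/n = 721/2.5 = 288.4 MPa.
For a solid shaft σ_b = 32M/(πd³) and τ = 16T/(πd³), so the von Mises stress is σ' = (16/πd³)·√(4M²+3T²).
√(4M²+3T²) = √(4×(3.600×10^7)² + 3×(7.850×10^7)²) = 1.539×10^8 N·mm.
d³ = 16×1.539×10^8/(π×288.4) = 2.717×10^6 mm³.
d = 139.5 mm.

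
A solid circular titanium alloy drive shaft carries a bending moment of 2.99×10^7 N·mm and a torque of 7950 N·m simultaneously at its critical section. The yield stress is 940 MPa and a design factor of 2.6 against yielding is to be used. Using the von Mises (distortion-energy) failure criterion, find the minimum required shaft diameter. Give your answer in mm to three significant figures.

d = 95.3 mm

σ_allow = σ_y/n = 940/2.6 = 361.5 MPa.
For a solid shaft σ_b = 32M/(πd³) and τ = 16T/(πd³), so the von Mises stress is σ' = (16/πd³)·√(4M²+3T²).
√(4M²+3T²) = √(4×(2.990×10^7)² + 3×(7.950×10^6)²) = 6.136×10^7 N·mm.
d³ = 16×6.136×10^7/(π×361.5) = 864400 mm³.
d = 95.26 mm.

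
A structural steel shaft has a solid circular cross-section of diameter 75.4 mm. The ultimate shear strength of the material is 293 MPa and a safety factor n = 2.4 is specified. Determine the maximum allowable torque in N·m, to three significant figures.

T_allow = 10300 N·m

τ_allow = 293/2.4 = 122.1 MPa.
For a solid shaft T_allow = τ_allow·πd³/16; πd³/16 = π×75.4³/16 = 84170 mm³.
T_allow = 122.1×84170 = 1.028×10^7 N·mm = 10280 N·m.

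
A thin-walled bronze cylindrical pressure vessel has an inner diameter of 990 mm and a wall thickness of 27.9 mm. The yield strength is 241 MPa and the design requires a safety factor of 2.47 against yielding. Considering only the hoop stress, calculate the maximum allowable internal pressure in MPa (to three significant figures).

p_allow = 5.50 MPa

σ_allow = 241/2.47 = 97.57 MPa.
σ_h = pD/(2t) → p_allow = 2σ_allow t/D = 2×97.57×27.9/990 = 5.499 MPa.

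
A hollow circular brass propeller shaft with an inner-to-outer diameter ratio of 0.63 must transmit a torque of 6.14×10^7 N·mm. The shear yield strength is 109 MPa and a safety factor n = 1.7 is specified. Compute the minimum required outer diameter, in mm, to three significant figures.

d_o = 180 mm

τ_allow = 109/1.7 = 64.12 MPa.
For a hollow shaft τ = 16T/[πd_o³(1−k⁴)] with k = 0.63, so 1−k⁴ = 0.8425.
d_o³ = 16T/[π τ_allow (1−k⁴)] = 16×6.1400×10^7/(π×64.12×0.8425) = 5.789×10^6 mm³.
d_o = 179.6 mm.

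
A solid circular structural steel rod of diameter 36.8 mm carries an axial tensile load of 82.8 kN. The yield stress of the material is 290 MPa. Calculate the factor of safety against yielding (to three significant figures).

n = 3.73

A = πd²/4 = 1064 mm².
σ = F/A = 82800/1064 = 77.85 MPa.
n = 290/77.85 = 3.725.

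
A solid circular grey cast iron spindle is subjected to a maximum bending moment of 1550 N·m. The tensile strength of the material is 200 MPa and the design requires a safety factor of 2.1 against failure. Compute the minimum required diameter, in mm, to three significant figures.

σ_allow = 200/2.1 = 95.24 MPa.
For a solid circular section σ = 32M/(πd³), so d³ = 32M/(π σ_allow) = 32×1550000/(π×95.24) = 165800 mm³.
d = 54.93 mm.

d = 54.9 mm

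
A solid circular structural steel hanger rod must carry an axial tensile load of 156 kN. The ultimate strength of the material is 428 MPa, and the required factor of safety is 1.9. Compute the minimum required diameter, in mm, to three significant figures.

Allowable stress σ_allow = 428/1.9 = 225.3 MPa.
Required area A = F/σ_allow = 156000/225.3 = 692.5 mm².
A = πd²/4 → d = √(4A/π) = 29.69 mm.

d = 29.7 mm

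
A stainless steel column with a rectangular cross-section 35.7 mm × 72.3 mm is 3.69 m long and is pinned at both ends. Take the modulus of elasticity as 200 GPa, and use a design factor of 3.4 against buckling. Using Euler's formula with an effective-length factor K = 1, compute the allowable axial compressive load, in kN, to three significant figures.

P_allow = 11.7 kN

Buckling occurs about the weak axis: I_min = h·b³/12 = 72.3×35.7³/12 = 274100 mm⁴ (b = 35.7 mm is the smaller dimension).
Effective length L_e = KL = 1×3.69 m = 3690 mm.
Euler critical load P_cr = π²EI/L_e² = π²×200000×274100/3690² = 39740 N.
P_allow = P_cr/n = 39740/3.4 = 11690 N.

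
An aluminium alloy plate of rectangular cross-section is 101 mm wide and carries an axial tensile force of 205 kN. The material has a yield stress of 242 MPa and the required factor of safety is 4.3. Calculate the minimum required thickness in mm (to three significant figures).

σ_allow = 242/4.3 = 56.28 MPa.
Required area A = F/σ_allow = 205000/56.28 = 3643 mm².
t = A/w = 3643/101 = 36.06 mm.

t = 36.1 mm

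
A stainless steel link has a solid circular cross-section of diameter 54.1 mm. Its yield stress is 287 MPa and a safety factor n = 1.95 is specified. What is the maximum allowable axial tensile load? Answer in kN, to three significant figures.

σ_allow = 287/1.95 = 147.2 MPa.
A = πd²/4 = π×54.1²/4 = 2299 mm².
F_allow = σ_allow × A = 147.2×2299 = 338300 N.

F_allow = 338 kN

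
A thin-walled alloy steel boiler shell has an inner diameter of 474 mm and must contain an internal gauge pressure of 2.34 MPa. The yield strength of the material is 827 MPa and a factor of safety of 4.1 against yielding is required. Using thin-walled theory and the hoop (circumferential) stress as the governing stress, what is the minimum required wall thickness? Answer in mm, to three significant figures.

t = 2.75 mm

σ_allow = 827/4.1 = 201.7 MPa.
Hoop stress σ_h = pD/(2t), so t = pD/(2σ_allow) = 2.34×474/(2×201.7) = 2.749 mm.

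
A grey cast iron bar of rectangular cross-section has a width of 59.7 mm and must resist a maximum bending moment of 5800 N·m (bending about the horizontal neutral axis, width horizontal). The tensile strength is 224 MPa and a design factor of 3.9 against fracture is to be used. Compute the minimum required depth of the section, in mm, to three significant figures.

σ_allow = 224/3.9 = 57.44 MPa.
For a rectangular section σ = 6M/(bh²), so h² = 6M/(b σ_allow) = 6×5800000/(59.7×57.44) = 10150 mm².
h = 100.7 mm.

h = 101 mm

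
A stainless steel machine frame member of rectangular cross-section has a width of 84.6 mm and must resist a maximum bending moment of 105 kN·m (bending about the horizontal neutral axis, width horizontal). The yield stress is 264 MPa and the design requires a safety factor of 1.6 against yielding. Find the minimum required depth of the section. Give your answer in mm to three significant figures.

σ_allow = 264/1.6 = 165.0 MPa.
For a rectangular section σ = 6M/(bh²), so h² = 6M/(b σ_allow) = 6×1.0500×10^8/(84.6×165.0) = 45130 mm².
h = 212.4 mm.

h = 212 mm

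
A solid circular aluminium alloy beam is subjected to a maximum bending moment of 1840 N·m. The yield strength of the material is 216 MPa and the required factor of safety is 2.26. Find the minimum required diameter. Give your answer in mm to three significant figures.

σ_allow = 216/2.26 = 95.58 MPa.
For a solid circular section σ = 32M/(πd³), so d³ = 32M/(π σ_allow) = 32×1840000/(π×95.58) = 196100 mm³.
d = 58.10 mm.

d = 58.1 mm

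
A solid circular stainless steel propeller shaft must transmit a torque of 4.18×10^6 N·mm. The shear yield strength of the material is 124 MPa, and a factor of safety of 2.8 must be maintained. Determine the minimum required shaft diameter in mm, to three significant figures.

Allowable shear stress τ_allow = 124/2.8 = 44.29 MPa.
For a solid shaft τ = 16T/(πd³), so d³ = 16T/(π τ_allow) = 16×4180000/(π×44.29) = 480700 mm³.
d = (480700)^(1/3) = 78.34 mm.

d = 78.3 mm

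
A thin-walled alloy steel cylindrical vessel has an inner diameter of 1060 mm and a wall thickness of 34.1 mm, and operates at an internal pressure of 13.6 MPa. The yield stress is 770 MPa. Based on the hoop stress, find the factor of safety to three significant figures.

σ_h = pD/(2t) = 13.6×1060/(2×34.1) = 211.4 MPa.
n = 770/211.4 = 3.643.

n = 3.64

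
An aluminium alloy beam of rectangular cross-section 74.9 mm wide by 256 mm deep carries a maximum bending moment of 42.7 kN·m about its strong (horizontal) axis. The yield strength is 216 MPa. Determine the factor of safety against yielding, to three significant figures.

Section modulus S = bh²/6 = 74.9×256²/6 = 818100 mm³.
σ = M/S = 4.2700×10^7/818100 = 52.19 MPa.
n = 216/52.19 = 4.138.

n = 4.14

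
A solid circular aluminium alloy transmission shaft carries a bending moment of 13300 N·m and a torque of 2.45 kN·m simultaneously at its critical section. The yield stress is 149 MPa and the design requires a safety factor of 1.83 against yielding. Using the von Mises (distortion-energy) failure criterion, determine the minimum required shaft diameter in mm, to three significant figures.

d = 119 mm

σ_allow = σ_y/n = 149/1.83 = 81.42 MPa.
For a solid shaft σ_b = 32M/(πd³) and τ = 16T/(πd³), so the von Mises stress is σ' = (16/πd³)·√(4M²+3T²).
√(4M²+3T²) = √(4×(1.330×10^7)² + 3×(2.450×10^6)²) = 2.694×10^7 N·mm.
d³ = 16×2.694×10^7/(π×81.42) = 1.685×10^6 mm³.
d = 119.0 mm.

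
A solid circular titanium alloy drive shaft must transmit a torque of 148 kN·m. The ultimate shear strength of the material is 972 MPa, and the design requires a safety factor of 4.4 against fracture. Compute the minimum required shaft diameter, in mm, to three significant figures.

d = 151 mm

Allowable shear stress τ_allow = 972/4.4 = 220.9 MPa.
For a solid shaft τ = 16T/(πd³), so d³ = 16T/(π τ_allow) = 16×1.4800×10^8/(π×220.9) = 3.412×10^6 mm³.
d = (3.412×10^6)^(1/3) = 150.5 mm.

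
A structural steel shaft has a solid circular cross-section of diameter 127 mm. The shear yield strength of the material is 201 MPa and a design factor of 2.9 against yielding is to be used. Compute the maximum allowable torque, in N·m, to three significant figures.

τ_allow = 201/2.9 = 69.31 MPa.
For a solid shaft T_allow = τ_allow·πd³/16; πd³/16 = π×127³/16 = 402200 mm³.
T_allow = 69.31×402200 = 2.788×10^7 N·mm = 27880 N·m.

T_allow = 27900 N·m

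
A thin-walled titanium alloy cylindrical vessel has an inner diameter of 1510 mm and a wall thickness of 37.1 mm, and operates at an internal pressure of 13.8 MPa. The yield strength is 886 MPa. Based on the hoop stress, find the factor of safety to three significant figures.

σ_h = pD/(2t) = 13.8×1510/(2×37.1) = 280.8 MPa.
n = 886/280.8 = 3.155.

n = 3.15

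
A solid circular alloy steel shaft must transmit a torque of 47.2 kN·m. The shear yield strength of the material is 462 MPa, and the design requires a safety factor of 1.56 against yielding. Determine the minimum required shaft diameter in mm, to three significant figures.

d = 93.3 mm

Allowable shear stress τ_allow = 462/1.56 = 296.2 MPa.
For a solid shaft τ = 16T/(πd³), so d³ = 16T/(π τ_allow) = 16×4.7200×10^7/(π×296.2) = 811700 mm³.
d = (811700)^(1/3) = 93.28 mm.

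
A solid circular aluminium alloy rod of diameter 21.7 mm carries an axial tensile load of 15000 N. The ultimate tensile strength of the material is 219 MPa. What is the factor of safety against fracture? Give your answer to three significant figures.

A = πd²/4 = 369.8 mm².
σ = F/A = 15000/369.8 = 40.56 MPa.
n = 219/40.56 = 5.400.

n = 5.40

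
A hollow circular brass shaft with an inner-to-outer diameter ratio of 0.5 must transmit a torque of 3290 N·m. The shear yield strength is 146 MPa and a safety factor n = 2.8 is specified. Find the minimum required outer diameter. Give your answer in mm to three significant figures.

d_o = 70.0 mm

τ_allow = 146/2.8 = 52.14 MPa.
For a hollow shaft τ = 16T/[πd_o³(1−k⁴)] with k = 0.5, so 1−k⁴ = 0.9375.
d_o³ = 16T/[π τ_allow (1−k⁴)] = 16×3290000/(π×52.14×0.9375) = 342800 mm³.
d_o = 69.98 mm.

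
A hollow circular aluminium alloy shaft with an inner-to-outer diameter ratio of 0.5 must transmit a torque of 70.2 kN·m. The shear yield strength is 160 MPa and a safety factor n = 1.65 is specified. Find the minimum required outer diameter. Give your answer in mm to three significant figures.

τ_allow = 160/1.65 = 96.97 MPa.
For a hollow shaft τ = 16T/[πd_o³(1−k⁴)] with k = 0.5, so 1−k⁴ = 0.9375.
d_o³ = 16T/[π τ_allow (1−k⁴)] = 16×7.0200×10^7/(π×96.97×0.9375) = 3.933×10^6 mm³.
d_o = 157.8 mm.

d_o = 158 mm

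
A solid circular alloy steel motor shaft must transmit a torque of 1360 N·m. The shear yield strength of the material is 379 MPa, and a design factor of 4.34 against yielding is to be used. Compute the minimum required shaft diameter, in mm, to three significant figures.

d = 43.0 mm

Allowable shear stress τ_allow = 379/4.34 = 87.33 MPa.
For a solid shaft τ = 16T/(πd³), so d³ = 16T/(π τ_allow) = 16×1360000/(π×87.33) = 79320 mm³.
d = (79320)^(1/3) = 42.97 mm.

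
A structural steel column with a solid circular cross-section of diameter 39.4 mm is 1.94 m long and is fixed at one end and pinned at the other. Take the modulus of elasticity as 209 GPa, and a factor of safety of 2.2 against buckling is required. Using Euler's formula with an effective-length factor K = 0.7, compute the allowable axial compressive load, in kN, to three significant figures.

P_allow = 60.1 kN

I = πd⁴/64 = π×39.4⁴/64 = 118300 mm⁴.
Effective length L_e = KL = 0.7×1.94 m = 1358 mm.
Euler critical load P_cr = π²EI/L_e² = π²×209000×118300/1358² = 132300 N.
P_allow = P_cr/n = 132300/2.2 = 60140 N.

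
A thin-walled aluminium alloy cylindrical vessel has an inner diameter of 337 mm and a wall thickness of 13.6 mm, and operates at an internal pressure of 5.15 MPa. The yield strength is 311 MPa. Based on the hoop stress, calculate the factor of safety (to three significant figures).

n = 4.87

σ_h = pD/(2t) = 5.15×337/(2×13.6) = 63.81 MPa.
n = 311/63.81 = 4.874.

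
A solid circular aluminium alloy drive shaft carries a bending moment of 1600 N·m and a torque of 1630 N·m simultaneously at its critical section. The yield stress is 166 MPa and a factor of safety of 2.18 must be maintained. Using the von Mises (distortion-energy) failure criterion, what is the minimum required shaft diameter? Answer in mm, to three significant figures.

d = 65.8 mm

σ_allow = σ_y/n = 166/2.18 = 76.15 MPa.
For a solid shaft σ_b = 32M/(πd³) and τ = 16T/(πd³), so the von Mises stress is σ' = (16/πd³)·√(4M²+3T²).
√(4M²+3T²) = √(4×(1.600×10^6)² + 3×(1.630×10^6)²) = 4.267×10^6 N·mm.
d³ = 16×4.267×10^6/(π×76.15) = 285400 mm³.
d = 65.84 mm.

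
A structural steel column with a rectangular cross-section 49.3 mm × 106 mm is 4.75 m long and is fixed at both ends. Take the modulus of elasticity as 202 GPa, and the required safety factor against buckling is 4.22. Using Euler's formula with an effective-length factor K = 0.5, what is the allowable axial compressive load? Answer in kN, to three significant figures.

Buckling occurs about the weak axis: I_min = h·b³/12 = 106×49.3³/12 = 1.058×10^6 mm⁴ (b = 49.3 mm is the smaller dimension).
Effective length L_e = KL = 0.5×4.75 m = 2375 mm.
Euler critical load P_cr = π²EI/L_e² = π²×202000×1.058×10^6/2375² = 374100 N.
P_allow = P_cr/n = 374100/4.22 = 88650 N.

P_allow = 88.6 kN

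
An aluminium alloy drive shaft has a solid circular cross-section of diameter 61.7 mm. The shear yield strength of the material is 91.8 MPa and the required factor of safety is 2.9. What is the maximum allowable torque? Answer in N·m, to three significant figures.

τ_allow = 91.8/2.9 = 31.66 MPa.
For a solid shaft T_allow = τ_allow·πd³/16; πd³/16 = π×61.7³/16 = 46120 mm³.
T_allow = 31.66×46120 = 1.460×10^6 N·mm = 1460 N·m.

T_allow = 1460 N·m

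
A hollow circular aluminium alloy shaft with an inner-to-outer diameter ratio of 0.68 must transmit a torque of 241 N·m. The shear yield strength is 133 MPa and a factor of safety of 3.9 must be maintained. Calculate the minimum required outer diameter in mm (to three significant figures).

d_o = 35.8 mm

τ_allow = 133/3.9 = 34.10 MPa.
For a hollow shaft τ = 16T/[πd_o³(1−k⁴)] with k = 0.68, so 1−k⁴ = 0.7862.
d_o³ = 16T/[π τ_allow (1−k⁴)] = 16×241000/(π×34.10×0.7862) = 45780 mm³.
d_o = 35.77 mm.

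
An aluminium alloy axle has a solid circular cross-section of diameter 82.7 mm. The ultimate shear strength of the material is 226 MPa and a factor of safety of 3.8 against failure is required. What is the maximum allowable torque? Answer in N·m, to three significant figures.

T_allow = 6600 N·m

τ_allow = 226/3.8 = 59.47 MPa.
For a solid shaft T_allow = τ_allow·πd³/16; πd³/16 = π×82.7³/16 = 111100 mm³.
T_allow = 59.47×111100 = 6.605×10^6 N·mm = 6605 N·m.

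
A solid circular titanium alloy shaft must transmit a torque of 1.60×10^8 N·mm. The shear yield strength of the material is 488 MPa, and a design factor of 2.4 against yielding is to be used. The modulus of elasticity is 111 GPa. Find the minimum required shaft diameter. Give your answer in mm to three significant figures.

d = 159 mm

Allowable shear stress τ_allow = 488/2.4 = 203.3 MPa.
For a solid shaft τ = 16T/(πd³), so d³ = 16T/(π τ_allow) = 16×1.6000×10^8/(π×203.3) = 4.008×10^6 mm³.
d = (4.008×10^6)^(1/3) = 158.8 mm.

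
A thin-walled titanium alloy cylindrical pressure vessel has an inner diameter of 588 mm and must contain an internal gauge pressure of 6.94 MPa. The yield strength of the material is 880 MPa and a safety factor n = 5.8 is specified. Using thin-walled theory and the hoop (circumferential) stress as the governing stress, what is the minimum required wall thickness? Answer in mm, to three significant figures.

σ_allow = 880/5.8 = 151.7 MPa.
Hoop stress σ_h = pD/(2t), so t = pD/(2σ_allow) = 6.94×588/(2×151.7) = 13.45 mm.

t = 13.4 mm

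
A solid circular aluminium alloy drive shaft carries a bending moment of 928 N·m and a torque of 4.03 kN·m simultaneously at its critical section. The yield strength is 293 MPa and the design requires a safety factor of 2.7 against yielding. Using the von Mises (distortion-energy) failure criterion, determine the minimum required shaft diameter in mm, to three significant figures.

σ_allow = σ_y/n = 293/2.7 = 108.5 MPa.
For a solid shaft σ_b = 32M/(πd³) and τ = 16T/(πd³), so the von Mises stress is σ' = (16/πd³)·√(4M²+3T²).
√(4M²+3T²) = √(4×(928000)² + 3×(4.030×10^6)²) = 7.223×10^6 N·mm.
d³ = 16×7.223×10^6/(π×108.5) = 339000 mm³.
d = 69.73 mm.

d = 69.7 mm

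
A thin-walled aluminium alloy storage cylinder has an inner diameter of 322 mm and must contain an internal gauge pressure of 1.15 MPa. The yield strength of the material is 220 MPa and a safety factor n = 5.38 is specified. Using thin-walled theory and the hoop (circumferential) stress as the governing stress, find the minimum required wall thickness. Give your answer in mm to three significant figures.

σ_allow = 220/5.38 = 40.89 MPa.
Hoop stress σ_h = pD/(2t), so t = pD/(2σ_allow) = 1.15×322/(2×40.89) = 4.528 mm.

t = 4.53 mm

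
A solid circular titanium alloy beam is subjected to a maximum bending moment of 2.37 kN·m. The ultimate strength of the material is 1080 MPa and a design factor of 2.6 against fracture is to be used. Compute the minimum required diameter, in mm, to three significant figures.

d = 38.7 mm

σ_allow = 1080/2.6 = 415.4 MPa.
For a solid circular section σ = 32M/(πd³), so d³ = 32M/(π σ_allow) = 32×2370000/(π×415.4) = 58120 mm³.
d = 38.73 mm.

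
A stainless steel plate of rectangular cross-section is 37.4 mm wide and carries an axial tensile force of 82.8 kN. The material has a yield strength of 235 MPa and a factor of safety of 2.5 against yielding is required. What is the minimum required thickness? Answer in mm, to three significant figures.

σ_allow = 235/2.5 = 94.00 MPa.
Required area A = F/σ_allow = 82800/94.00 = 880.9 mm².
t = A/w = 880.9/37.4 = 23.55 mm.

t = 23.6 mm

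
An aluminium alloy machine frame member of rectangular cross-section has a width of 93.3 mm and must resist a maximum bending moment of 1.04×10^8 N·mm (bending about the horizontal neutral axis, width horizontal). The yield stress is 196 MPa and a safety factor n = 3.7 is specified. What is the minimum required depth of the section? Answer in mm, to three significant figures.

σ_allow = 196/3.7 = 52.97 MPa.
For a rectangular section σ = 6M/(bh²), so h² = 6M/(b σ_allow) = 6×1.0400×10^8/(93.3×52.97) = 126300 mm².
h = 355.3 mm.

h = 355 mm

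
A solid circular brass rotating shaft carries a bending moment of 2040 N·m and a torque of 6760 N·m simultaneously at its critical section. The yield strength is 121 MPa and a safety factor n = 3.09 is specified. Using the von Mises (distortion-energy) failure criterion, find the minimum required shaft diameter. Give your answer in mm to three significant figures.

σ_allow = σ_y/n = 121/3.09 = 39.16 MPa.
For a solid shaft σ_b = 32M/(πd³) and τ = 16T/(πd³), so the von Mises stress is σ' = (16/πd³)·√(4M²+3T²).
√(4M²+3T²) = √(4×(2.040×10^6)² + 3×(6.760×10^6)²) = 1.240×10^7 N·mm.
d³ = 16×1.240×10^7/(π×39.16) = 1.613×10^6 mm³.
d = 117.3 mm.

d = 117 mm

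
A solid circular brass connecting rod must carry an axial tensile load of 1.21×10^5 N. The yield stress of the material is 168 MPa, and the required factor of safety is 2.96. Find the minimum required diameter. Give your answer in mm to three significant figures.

Allowable stress σ_allow = 168/2.96 = 56.76 MPa.
Required area A = F/σ_allow = 121000/56.76 = 2132 mm².
A = πd²/4 → d = √(4A/π) = 52.10 mm.

d = 52.1 mm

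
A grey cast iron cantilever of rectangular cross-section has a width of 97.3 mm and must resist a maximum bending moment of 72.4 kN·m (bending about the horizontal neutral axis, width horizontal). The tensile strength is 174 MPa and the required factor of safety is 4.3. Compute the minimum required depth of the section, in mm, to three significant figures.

h = 332 mm

σ_allow = 174/4.3 = 40.47 MPa.
For a rectangular section σ = 6M/(bh²), so h² = 6M/(b σ_allow) = 6×7.2400×10^7/(97.3×40.47) = 110300 mm².
h = 332.2 mm.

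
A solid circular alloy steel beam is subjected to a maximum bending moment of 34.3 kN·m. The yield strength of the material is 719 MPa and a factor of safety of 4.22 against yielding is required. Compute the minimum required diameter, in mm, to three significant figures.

σ_allow = 719/4.22 = 170.4 MPa.
For a solid circular section σ = 32M/(πd³), so d³ = 32M/(π σ_allow) = 32×3.4300×10^7/(π×170.4) = 2.051×10^6 mm³.
d = 127.0 mm.

d = 127 mm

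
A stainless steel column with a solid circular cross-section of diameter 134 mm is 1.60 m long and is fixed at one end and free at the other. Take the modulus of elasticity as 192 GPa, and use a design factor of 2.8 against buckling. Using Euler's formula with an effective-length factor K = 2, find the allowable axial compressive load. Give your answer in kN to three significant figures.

I = πd⁴/64 = π×134⁴/64 = 1.583×10^7 mm⁴.
Effective length L_e = KL = 2×1.60 m = 3200 mm.
Euler critical load P_cr = π²EI/L_e² = π²×192000×1.583×10^7/3200² = 2.929×10^6 N.
P_allow = P_cr/n = 2.929×10^6/2.8 = 1.046×10^6 N.

P_allow = 1050 kN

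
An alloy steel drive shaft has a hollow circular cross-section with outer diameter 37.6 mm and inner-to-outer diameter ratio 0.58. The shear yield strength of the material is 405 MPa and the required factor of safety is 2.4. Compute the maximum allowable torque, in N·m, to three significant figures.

τ_allow = 405/2.4 = 168.8 MPa.
For a hollow shaft T_allow = τ_allow·πd_o³(1−k⁴)/16 with 1−k⁴ = 0.8868, so πd_o³(1−k⁴)/16 = 9256 mm³.
T_allow = 168.8×9256 = 1.562×10^6 N·mm = 1562 N·m.

T_allow = 1560 N·m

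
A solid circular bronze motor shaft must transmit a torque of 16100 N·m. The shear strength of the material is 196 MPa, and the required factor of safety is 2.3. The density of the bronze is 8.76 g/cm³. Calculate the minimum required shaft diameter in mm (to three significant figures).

d = 98.7 mm

Allowable shear stress τ_allow = 196/2.3 = 85.22 MPa.
For a solid shaft τ = 16T/(πd³), so d³ = 16T/(π τ_allow) = 16×1.6100×10^7/(π×85.22) = 962200 mm³.
d = (962200)^(1/3) = 98.72 mm.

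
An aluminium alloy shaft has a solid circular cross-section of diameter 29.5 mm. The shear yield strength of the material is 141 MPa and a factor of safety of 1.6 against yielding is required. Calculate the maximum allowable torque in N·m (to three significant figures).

T_allow = 444 N·m

τ_allow = 141/1.6 = 88.12 MPa.
For a solid shaft T_allow = τ_allow·πd³/16; πd³/16 = π×29.5³/16 = 5041 mm³.
T_allow = 88.12×5041 = 444200 N·mm = 444.2 N·m.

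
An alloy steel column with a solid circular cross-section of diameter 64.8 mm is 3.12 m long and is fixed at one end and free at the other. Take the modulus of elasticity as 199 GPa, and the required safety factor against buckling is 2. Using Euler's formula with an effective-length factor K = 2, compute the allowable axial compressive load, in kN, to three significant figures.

I = πd⁴/64 = π×64.8⁴/64 = 865500 mm⁴.
Effective length L_e = KL = 2×3.12 m = 6240 mm.
Euler critical load P_cr = π²EI/L_e² = π²×199000×865500/6240² = 43660 N.
P_allow = P_cr/n = 43660/2 = 21830 N.

P_allow = 21.8 kN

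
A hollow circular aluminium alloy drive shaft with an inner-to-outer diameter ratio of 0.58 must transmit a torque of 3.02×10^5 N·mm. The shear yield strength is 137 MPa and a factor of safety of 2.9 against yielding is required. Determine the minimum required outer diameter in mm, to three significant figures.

d_o = 33.2 mm

τ_allow = 137/2.9 = 47.24 MPa.
For a hollow shaft τ = 16T/[πd_o³(1−k⁴)] with k = 0.58, so 1−k⁴ = 0.8868.
d_o³ = 16T/[π τ_allow (1−k⁴)] = 16×302000/(π×47.24×0.8868) = 36710 mm³.
d_o = 33.24 mm.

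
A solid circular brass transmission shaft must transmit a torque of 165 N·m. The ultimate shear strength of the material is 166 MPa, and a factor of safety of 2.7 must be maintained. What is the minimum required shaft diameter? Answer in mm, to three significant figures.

d = 23.9 mm

Allowable shear stress τ_allow = 166/2.7 = 61.48 MPa.
For a solid shaft τ = 16T/(πd³), so d³ = 16T/(π τ_allow) = 16×165000/(π×61.48) = 13670 mm³.
d = (13670)^(1/3) = 23.91 mm.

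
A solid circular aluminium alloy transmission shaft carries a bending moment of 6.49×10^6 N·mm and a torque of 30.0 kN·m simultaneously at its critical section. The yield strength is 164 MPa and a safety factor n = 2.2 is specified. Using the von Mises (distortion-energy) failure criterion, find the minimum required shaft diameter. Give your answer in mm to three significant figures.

d = 154 mm

σ_allow = σ_y/n = 164/2.2 = 74.55 MPa.
For a solid shaft σ_b = 32M/(πd³) and τ = 16T/(πd³), so the von Mises stress is σ' = (16/πd³)·√(4M²+3T²).
√(4M²+3T²) = √(4×(6.490×10^6)² + 3×(3.000×10^7)²) = 5.356×10^7 N·mm.
d³ = 16×5.356×10^7/(π×74.55) = 3.659×10^6 mm³.
d = 154.1 mm.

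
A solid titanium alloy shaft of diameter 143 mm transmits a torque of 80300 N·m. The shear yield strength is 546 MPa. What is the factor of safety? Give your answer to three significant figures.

n = 3.90

τ = 16T/(πd³) = 16×8.0300×10^7/(π×143³) = 139.9 MPa.
n = τ_limit/τ = 546/139.9 = 3.904.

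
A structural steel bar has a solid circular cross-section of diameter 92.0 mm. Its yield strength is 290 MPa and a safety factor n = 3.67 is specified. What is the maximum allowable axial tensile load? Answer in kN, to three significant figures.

σ_allow = 290/3.67 = 79.02 MPa.
A = πd²/4 = π×92.0²/4 = 6648 mm².
F_allow = σ_allow × A = 79.02×6648 = 525300 N.

F_allow = 525 kN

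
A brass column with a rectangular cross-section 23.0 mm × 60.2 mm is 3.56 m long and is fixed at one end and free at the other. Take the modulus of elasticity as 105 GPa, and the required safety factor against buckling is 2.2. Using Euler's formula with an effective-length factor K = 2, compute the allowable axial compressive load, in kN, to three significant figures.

P_allow = 0.567 kN

Buckling occurs about the weak axis: I_min = h·b³/12 = 60.2×23.0³/12 = 61040 mm⁴ (b = 23.0 mm is the smaller dimension).
Effective length L_e = KL = 2×3.56 m = 7120 mm.
Euler critical load P_cr = π²EI/L_e² = π²×105000×61040/7120² = 1248 N.
P_allow = P_cr/n = 1248/2.2 = 567.2 N.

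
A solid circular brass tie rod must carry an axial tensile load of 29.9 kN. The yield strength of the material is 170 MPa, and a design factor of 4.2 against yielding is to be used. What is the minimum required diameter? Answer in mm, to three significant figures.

Allowable stress σ_allow = 170/4.2 = 40.48 MPa.
Required area A = F/σ_allow = 29900/40.48 = 738.7 mm².
A = πd²/4 → d = √(4A/π) = 30.67 mm.

d = 30.7 mm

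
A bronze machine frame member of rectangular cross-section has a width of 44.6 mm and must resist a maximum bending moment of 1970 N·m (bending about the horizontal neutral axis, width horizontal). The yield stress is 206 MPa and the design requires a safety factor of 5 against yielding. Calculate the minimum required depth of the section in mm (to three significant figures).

h = 80.2 mm

σ_allow = 206/5 = 41.20 MPa.
For a rectangular section σ = 6M/(bh²), so h² = 6M/(b σ_allow) = 6×1970000/(44.6×41.20) = 6433 mm².
h = 80.20 mm.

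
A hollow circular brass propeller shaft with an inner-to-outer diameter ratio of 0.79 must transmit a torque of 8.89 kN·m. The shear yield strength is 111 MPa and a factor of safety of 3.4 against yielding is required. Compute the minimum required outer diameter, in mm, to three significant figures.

d_o = 131 mm

τ_allow = 111/3.4 = 32.65 MPa.
For a hollow shaft τ = 16T/[πd_o³(1−k⁴)] with k = 0.79, so 1−k⁴ = 0.6105.
d_o³ = 16T/[π τ_allow (1−k⁴)] = 16×8890000/(π×32.65×0.6105) = 2.272×10^6 mm³.
d_o = 131.5 mm.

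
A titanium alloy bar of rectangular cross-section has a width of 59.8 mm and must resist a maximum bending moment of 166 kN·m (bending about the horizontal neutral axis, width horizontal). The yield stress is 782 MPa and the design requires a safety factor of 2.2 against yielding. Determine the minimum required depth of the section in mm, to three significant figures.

σ_allow = 782/2.2 = 355.5 MPa.
For a rectangular section σ = 6M/(bh²), so h² = 6M/(b σ_allow) = 6×1.6600×10^8/(59.8×355.5) = 46860 mm².
h = 216.5 mm.

h = 216 mm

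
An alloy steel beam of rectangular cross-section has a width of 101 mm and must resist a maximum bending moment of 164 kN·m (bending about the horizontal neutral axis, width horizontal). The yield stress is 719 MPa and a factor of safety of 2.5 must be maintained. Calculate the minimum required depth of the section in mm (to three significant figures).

h = 184 mm

σ_allow = 719/2.5 = 287.6 MPa.
For a rectangular section σ = 6M/(bh²), so h² = 6M/(b σ_allow) = 6×1.6400×10^8/(101×287.6) = 33880 mm².
h = 184.1 mm.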